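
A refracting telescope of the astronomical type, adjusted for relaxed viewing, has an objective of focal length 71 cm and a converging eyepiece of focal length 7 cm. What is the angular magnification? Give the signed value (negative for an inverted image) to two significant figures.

M = -f_obj/f_eye = -71/(7) = -10.143.

-10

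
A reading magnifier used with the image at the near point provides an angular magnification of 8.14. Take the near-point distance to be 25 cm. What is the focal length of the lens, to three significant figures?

3.50 cm

For the image at the near point, M = 1 + D/f.
f = D/(M - 1) = 25/(8.14 - 1) = 3.501 cm.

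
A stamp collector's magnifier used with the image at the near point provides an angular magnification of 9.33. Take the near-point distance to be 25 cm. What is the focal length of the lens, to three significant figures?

3.00 cm

For the image at the near point, M = 1 + D/f.
f = D/(M - 1) = 25/(9.33 - 1) = 3.001 cm.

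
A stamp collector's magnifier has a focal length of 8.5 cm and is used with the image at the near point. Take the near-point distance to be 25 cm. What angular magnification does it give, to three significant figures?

3.94

M = 1 + D/f = 1 + 25/8.5 = 3.941.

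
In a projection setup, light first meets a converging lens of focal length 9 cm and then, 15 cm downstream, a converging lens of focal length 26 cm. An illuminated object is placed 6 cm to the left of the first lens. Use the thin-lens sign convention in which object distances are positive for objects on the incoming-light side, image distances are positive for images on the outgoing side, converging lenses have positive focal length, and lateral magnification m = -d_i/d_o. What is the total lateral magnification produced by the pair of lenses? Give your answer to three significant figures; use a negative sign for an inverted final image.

-11.1

Lens 1: 1/d_i1 = 1/f_1 - 1/d_o1 = 1/9 - 1/6 = -0.05556 cm^-1, so d_i1 = -18.000 cm.
m_1 = -(-18.000)/6 = 3.0000.
With d_i1 < 0 the first image is virtual and lies on the object side; the object distance for lens 2 is d_o2 = 15 - (-18.000) = 33.000 cm.
Lens 2: 1/d_i2 = 1/f_2 - 1/d_o2 = 1/26 - 1/(33.000) = 0.00816 cm^-1, so d_i2 = 122.571 cm.
m_2 = -(122.571)/(33.000) = -3.7143.
The system's lateral magnification is m_1 m_2 = (3.0000)(-3.7143) = -11.1429.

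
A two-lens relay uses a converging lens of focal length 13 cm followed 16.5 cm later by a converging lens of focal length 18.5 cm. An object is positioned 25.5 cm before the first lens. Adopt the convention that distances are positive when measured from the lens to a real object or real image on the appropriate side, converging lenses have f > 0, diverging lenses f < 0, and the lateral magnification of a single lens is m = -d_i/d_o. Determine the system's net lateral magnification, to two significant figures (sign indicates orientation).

First lens: d_i1 = 1/(1/13 - 1/25.5) = 26.520 cm.
m_1 = -(26.520)/25.5 = -1.0400.
This image would form 26.520 cm past lens 1, i.e. 10.020 cm beyond lens 2, so it is a virtual object for lens 2: d_o2 = 16.5 - 26.520 = -10.020 cm.
Second lens: d_i2 = 1/(1/18.5 - 1/(-10.020)) = 6.500 cm.
m_2 = -(6.500)/(-10.020) = 0.6487.
Overall magnification: m = m_1 m_2 = -0.6746.

-0.67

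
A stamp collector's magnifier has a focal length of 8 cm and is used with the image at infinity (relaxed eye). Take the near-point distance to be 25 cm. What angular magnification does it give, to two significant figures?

M = D/f = 25/8 = 3.125.

3.1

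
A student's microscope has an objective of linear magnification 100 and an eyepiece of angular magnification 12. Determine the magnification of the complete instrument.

1200

The overall magnification of a compound microscope is the product of the objective and eyepiece magnifications:
M = M_obj x M_eye = 100 x 12 = 1200.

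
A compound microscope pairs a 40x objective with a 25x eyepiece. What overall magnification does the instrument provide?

1000

The overall magnification of a compound microscope is the product of the objective and eyepiece magnifications:
M = M_obj x M_eye = 40 x 25 = 1000.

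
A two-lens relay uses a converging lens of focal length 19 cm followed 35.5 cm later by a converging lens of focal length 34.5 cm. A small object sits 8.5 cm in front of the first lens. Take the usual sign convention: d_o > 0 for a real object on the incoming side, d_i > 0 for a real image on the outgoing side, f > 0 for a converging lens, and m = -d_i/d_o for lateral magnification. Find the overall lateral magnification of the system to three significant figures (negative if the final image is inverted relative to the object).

-3.81

Applying the thin-lens equation to the first lens, 1/19 = 1/8.5 + 1/d_i1, which gives d_i1 = -15.381 cm.
Its lateral magnification is m_1 = -d_i1/d_o1 = -(-15.381)/8.5 = 1.8095.
The intermediate image is virtual, 15.381 cm to the left of lens 1, so d_o2 = L - d_i1 = 35.5 - (-15.381) = 50.881 cm.
Applying the thin-lens equation again with f_2 = 34.5 cm and d_o2 = 50.881 cm gives d_i2 = 107.161 cm.
m_2 = -(107.161)/(50.881) = -2.1061.
Total m = m_1 x m_2 = (1.8095)(-2.1061) = -3.8110.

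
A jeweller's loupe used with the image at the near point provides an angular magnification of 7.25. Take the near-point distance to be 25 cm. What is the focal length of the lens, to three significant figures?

4.00 cm

For the image at the near point, M = 1 + D/f.
f = D/(M - 1) = 25/(7.25 - 1) = 4.000 cm.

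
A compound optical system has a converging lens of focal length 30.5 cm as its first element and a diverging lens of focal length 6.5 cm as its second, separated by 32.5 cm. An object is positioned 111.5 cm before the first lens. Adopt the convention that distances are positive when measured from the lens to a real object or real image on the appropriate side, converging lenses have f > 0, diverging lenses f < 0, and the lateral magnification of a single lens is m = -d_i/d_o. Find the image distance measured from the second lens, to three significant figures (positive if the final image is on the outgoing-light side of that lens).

-20.7 cm

First lens: d_i1 = 1/(1/30.5 - 1/111.5) = 41.985 cm.
Since 41.985 cm > 32.5 cm, the first image lies past the second lens and serves as a virtual object: d_o2 = L - d_i1 = -9.485 cm.
Second lens: d_i2 = 1/(1/(-6.5) - 1/(-9.485)) = -20.656 cm.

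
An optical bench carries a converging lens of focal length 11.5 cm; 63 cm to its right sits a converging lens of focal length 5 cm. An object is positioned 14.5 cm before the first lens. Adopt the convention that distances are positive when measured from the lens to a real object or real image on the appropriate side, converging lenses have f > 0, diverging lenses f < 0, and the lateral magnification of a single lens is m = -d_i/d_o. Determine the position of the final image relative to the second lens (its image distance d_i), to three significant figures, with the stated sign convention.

Applying the thin-lens equation to the first lens, 1/11.5 = 1/14.5 + 1/d_i1, which gives d_i1 = 55.583 cm.
That image sits 7.417 cm in front of the second lens, so d_o2 = 7.417 cm.
Applying the thin-lens equation again with f_2 = 5 cm and d_o2 = 7.417 cm gives d_i2 = 15.345 cm.

15.3 cm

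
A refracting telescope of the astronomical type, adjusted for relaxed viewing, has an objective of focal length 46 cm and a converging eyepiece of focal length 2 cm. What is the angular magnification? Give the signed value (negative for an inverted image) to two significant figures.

-23

M = -f_obj/f_eye = -46/(2) = -23.000.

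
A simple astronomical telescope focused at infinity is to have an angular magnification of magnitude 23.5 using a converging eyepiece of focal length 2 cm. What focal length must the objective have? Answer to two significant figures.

|M| = f_obj/|f_eye|, so f_obj = |M| x |f_eye| = 23.5 x 2 = 47.000 cm.

47 cm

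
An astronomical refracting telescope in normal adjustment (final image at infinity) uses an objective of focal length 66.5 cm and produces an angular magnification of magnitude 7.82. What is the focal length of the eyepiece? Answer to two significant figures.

8.5 cm

|M| = f_obj/f_eye, so f_eye = f_obj/|M| = 66.5/7.82 = 8.504 cm.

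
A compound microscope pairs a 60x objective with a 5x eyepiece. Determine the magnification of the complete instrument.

The overall magnification of a compound microscope is the product of the objective and eyepiece magnifications:
M = M_obj x M_eye = 60 x 5 = 300.

300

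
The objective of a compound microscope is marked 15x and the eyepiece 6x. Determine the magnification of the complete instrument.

90

The overall magnification of a compound microscope is the product of the objective and eyepiece magnifications:
M = M_obj x M_eye = 15 x 6 = 90.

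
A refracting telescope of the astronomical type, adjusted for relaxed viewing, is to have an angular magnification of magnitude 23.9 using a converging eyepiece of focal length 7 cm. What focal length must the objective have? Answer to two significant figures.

170 cm

|M| = f_obj/|f_eye|, so f_obj = |M| x |f_eye| = 23.9 x 7 = 167.300 cm.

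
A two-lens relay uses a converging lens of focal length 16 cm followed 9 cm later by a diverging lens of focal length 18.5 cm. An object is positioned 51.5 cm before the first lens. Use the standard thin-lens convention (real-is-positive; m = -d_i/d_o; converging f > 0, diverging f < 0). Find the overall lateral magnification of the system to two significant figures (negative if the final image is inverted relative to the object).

-1.9

First lens: d_i1 = 1/(1/16 - 1/51.5) = 23.211 cm.
m_1 = -(23.211)/51.5 = -0.4507.
This image would form 23.211 cm past lens 1, i.e. 14.211 cm beyond lens 2, so it is a virtual object for lens 2: d_o2 = 9 - 23.211 = -14.211 cm.
Second lens: d_i2 = 1/(1/(-18.5) - 1/(-14.211)) = 61.302 cm.
m_2 = -(61.302)/(-14.211) = 4.3136.
The system's lateral magnification is m_1 m_2 = (-0.4507)(4.3136) = -1.9442.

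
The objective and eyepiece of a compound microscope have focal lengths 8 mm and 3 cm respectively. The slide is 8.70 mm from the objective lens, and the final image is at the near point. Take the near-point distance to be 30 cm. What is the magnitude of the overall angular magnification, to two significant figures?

Convert to cm: f_obj = 8 mm = 0.8 cm; d_o = 8.70 mm = 0.87 cm.
Objective: 1/d_i = 1/f_obj - 1/d_o = 1/0.8 - 1/0.87 = 0.10057 cm^-1, so d_i = 9.943 cm.
m_obj = -d_i/d_o = -9.943/0.87 = -11.429.
Eyepiece angular magnification (image at near point): M_eye = 1 + D/f_e = 1 + 30/3 = 11.000.
Overall M = m_obj x M_eye = (-11.429)(11.000) = -125.71.
|M| = 125.71.

130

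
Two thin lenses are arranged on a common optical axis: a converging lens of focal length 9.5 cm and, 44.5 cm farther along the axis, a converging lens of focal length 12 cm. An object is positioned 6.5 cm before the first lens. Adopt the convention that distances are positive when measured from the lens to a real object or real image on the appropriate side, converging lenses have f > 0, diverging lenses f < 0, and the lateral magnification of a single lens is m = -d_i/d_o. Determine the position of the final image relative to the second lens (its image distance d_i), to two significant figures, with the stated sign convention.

15 cm

Lens 1: 1/d_i1 = 1/f_1 - 1/d_o1 = 1/9.5 - 1/6.5 = -0.04858 cm^-1, so d_i1 = -20.583 cm.
With d_i1 < 0 the first image is virtual and lies on the object side; the object distance for lens 2 is d_o2 = 44.5 - (-20.583) = 65.083 cm.
Lens 2: 1/d_i2 = 1/f_2 - 1/d_o2 = 1/12 - 1/(65.083) = 0.06797 cm^-1, so d_i2 = 14.713 cm.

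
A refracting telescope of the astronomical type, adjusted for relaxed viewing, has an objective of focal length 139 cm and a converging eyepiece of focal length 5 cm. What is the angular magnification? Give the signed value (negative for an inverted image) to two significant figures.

-28

M = -f_obj/f_eye = -139/(5) = -27.800.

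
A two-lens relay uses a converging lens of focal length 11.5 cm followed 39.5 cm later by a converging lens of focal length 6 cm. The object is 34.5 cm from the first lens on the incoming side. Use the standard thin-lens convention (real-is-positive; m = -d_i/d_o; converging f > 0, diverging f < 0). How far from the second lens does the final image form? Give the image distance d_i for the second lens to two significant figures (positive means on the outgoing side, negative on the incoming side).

8.2 cm

First lens: d_i1 = 1/(1/11.5 - 1/34.5) = 17.250 cm.
The intermediate image is 17.250 cm to the right of lens 1, so d_o2 = L - d_i1 = 39.5 - 17.250 = 22.250 cm.
Second lens: d_i2 = 1/(1/6 - 1/(22.250)) = 8.215 cm.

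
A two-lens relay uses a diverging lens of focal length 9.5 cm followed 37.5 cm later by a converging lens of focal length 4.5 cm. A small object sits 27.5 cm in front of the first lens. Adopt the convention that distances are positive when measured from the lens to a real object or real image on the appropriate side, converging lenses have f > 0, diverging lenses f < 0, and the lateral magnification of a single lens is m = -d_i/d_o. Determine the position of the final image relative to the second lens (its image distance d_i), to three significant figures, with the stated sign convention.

Lens 1: 1/d_i1 = 1/f_1 - 1/d_o1 = 1/(-9.5) - 1/27.5 = -0.14163 cm^-1, so d_i1 = -7.061 cm.
With d_i1 < 0 the first image is virtual and lies on the object side; the object distance for lens 2 is d_o2 = 37.5 - (-7.061) = 44.561 cm.
Lens 2: 1/d_i2 = 1/f_2 - 1/d_o2 = 1/4.5 - 1/(44.561) = 0.19978 cm^-1, so d_i2 = 5.005 cm.

5.01 cm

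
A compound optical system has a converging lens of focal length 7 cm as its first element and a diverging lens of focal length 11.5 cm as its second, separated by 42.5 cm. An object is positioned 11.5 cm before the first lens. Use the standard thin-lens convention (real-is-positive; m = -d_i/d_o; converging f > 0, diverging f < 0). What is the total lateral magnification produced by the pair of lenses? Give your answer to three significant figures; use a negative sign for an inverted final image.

-0.495

First lens: d_i1 = 1/(1/7 - 1/11.5) = 17.889 cm.
m_1 = -(17.889)/11.5 = -1.5556.
The intermediate image is 17.889 cm to the right of lens 1, so d_o2 = L - d_i1 = 42.5 - 17.889 = 24.611 cm.
Second lens: d_i2 = 1/(1/(-11.5) - 1/(24.611)) = -7.838 cm.
m_2 = -(-7.838)/(24.611) = 0.3185.
Overall magnification: m = m_1 m_2 = -0.4954.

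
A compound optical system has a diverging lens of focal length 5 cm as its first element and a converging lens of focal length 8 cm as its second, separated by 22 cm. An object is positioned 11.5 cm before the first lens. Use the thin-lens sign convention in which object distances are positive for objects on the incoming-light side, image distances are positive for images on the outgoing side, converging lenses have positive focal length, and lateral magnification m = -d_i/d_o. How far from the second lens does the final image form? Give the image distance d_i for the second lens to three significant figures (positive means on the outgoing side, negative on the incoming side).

Lens 1: 1/d_i1 = 1/f_1 - 1/d_o1 = 1/(-5) - 1/11.5 = -0.28696 cm^-1, so d_i1 = -3.485 cm.
The intermediate image is virtual, 3.485 cm to the left of lens 1, so d_o2 = L - d_i1 = 22 - (-3.485) = 25.485 cm.
Lens 2: 1/d_i2 = 1/f_2 - 1/d_o2 = 1/8 - 1/(25.485) = 0.08576 cm^-1, so d_i2 = 11.660 cm.

11.7 cm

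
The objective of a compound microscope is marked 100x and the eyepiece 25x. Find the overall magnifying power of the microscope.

The overall magnification of a compound microscope is the product of the objective and eyepiece magnifications:
M = M_obj x M_eye = 100 x 25 = 2500.

2500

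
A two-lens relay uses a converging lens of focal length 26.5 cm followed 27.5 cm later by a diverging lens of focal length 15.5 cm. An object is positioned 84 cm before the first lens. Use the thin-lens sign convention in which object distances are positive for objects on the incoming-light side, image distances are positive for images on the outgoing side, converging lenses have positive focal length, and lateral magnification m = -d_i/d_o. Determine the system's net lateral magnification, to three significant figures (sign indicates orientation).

-1.67

First lens: d_i1 = 1/(1/26.5 - 1/84) = 38.713 cm.
m_1 = -(38.713)/84 = -0.4609.
Since 38.713 cm > 27.5 cm, the first image lies past the second lens and serves as a virtual object: d_o2 = L - d_i1 = -11.213 cm.
Second lens: d_i2 = 1/(1/(-15.5) - 1/(-11.213)) = 40.542 cm.
m_2 = -(40.542)/(-11.213) = 3.6156.
Total m = m_1 x m_2 = (-0.4609)(3.6156) = -1.6663.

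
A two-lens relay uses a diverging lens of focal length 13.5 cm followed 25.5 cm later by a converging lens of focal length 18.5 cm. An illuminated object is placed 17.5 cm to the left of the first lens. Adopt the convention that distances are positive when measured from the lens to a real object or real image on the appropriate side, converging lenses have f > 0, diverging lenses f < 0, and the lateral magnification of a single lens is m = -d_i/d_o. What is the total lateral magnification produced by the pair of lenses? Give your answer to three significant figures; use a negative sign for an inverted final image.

First lens: d_i1 = 1/(1/(-13.5) - 1/17.5) = -7.621 cm.
m_1 = -(-7.621)/17.5 = 0.4355.
The intermediate image is virtual, 7.621 cm to the left of lens 1, so d_o2 = L - d_i1 = 25.5 - (-7.621) = 33.121 cm.
Second lens: d_i2 = 1/(1/18.5 - 1/(33.121)) = 41.908 cm.
m_2 = -(41.908)/(33.121) = -1.2653.
Overall magnification: m = m_1 m_2 = -0.5510.

-0.551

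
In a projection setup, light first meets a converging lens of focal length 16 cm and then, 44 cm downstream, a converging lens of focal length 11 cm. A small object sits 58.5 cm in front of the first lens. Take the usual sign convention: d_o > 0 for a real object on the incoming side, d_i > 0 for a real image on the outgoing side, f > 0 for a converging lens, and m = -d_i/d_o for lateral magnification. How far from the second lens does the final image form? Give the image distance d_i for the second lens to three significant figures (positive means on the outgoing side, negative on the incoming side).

22.0 cm

Applying the thin-lens equation to the first lens, 1/16 = 1/58.5 + 1/d_i1, which gives d_i1 = 22.024 cm.
Object distance for lens 2: d_o2 = 44 - 22.024 = 21.976 cm.
Applying the thin-lens equation again with f_2 = 11 cm and d_o2 = 21.976 cm gives d_i2 = 22.024 cm.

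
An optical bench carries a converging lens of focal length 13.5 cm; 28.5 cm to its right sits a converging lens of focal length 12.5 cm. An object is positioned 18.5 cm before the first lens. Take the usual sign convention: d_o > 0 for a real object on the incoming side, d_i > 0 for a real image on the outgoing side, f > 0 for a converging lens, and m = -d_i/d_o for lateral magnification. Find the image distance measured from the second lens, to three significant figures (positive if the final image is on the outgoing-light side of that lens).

Lens 1: 1/d_i1 = 1/f_1 - 1/d_o1 = 1/13.5 - 1/18.5 = 0.02002 cm^-1, so d_i1 = 49.950 cm.
This image would form 49.950 cm past lens 1, i.e. 21.450 cm beyond lens 2, so it is a virtual object for lens 2: d_o2 = 28.5 - 49.950 = -21.450 cm.
Lens 2: 1/d_i2 = 1/f_2 - 1/d_o2 = 1/12.5 - 1/(-21.450) = 0.12662 cm^-1, so d_i2 = 7.898 cm.

7.90 cm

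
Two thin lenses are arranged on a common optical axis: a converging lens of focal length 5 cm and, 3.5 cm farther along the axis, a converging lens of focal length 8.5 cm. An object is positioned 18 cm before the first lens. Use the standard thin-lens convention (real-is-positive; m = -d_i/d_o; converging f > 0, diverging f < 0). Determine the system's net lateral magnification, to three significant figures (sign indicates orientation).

-0.274

First lens: d_i1 = 1/(1/5 - 1/18) = 6.923 cm.
m_1 = -(6.923)/18 = -0.3846.
This image would form 6.923 cm past lens 1, i.e. 3.423 cm beyond lens 2, so it is a virtual object for lens 2: d_o2 = 3.5 - 6.923 = -3.423 cm.
Second lens: d_i2 = 1/(1/8.5 - 1/(-3.423)) = 2.440 cm.
m_2 = -(2.440)/(-3.423) = 0.7129.
The system's lateral magnification is m_1 m_2 = (-0.3846)(0.7129) = -0.2742.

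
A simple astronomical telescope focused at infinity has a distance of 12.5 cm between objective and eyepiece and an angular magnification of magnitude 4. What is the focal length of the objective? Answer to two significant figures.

In normal adjustment the tube length equals f_obj + f_eye and |M| = f_obj/f_eye.
So f_obj = 4 f_eye and 4 f_eye + f_eye = 12.5 cm, giving f_eye = 12.5/5 = 2.500 cm and f_obj = 10.000 cm.

10 cm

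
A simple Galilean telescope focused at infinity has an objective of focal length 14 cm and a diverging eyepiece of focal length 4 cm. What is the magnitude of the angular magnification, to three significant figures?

|M| = f_obj/|f_eye| = 14/4 = 3.500.

3.50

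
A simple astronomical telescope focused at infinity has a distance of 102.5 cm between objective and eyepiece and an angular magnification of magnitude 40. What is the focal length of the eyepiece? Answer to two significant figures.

2.5 cm

In normal adjustment the tube length equals f_obj + f_eye and |M| = f_obj/f_eye.
So f_obj = 40 f_eye and 40 f_eye + f_eye = 102.5 cm, giving f_eye = 102.5/41 = 2.500 cm and f_obj = 100.000 cm.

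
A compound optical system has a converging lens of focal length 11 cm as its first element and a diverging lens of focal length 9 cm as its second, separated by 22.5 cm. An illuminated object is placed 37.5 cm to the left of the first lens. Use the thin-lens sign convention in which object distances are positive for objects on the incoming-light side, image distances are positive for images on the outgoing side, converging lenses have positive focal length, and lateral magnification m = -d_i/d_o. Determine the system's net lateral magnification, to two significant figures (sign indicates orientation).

Lens 1: 1/d_i1 = 1/f_1 - 1/d_o1 = 1/11 - 1/37.5 = 0.06424 cm^-1, so d_i1 = 15.566 cm.
m_1 = -(15.566)/37.5 = -0.4151.
Object distance for lens 2: d_o2 = 22.5 - 15.566 = 6.934 cm.
Lens 2: 1/d_i2 = 1/f_2 - 1/d_o2 = 1/(-9) - 1/(6.934) = -0.25533 cm^-1, so d_i2 = -3.917 cm.
m_2 = -(-3.917)/(6.934) = 0.5648.
Overall magnification: m = m_1 m_2 = -0.2345.

-0.23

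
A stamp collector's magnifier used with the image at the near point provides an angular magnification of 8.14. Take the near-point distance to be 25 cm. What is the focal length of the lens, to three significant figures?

For the image at the near point, M = 1 + D/f.
f = D/(M - 1) = 25/(8.14 - 1) = 3.501 cm.

3.50 cm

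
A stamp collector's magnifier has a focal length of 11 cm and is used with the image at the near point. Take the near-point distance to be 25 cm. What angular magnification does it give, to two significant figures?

M = 1 + D/f = 1 + 25/11 = 3.273.

3.3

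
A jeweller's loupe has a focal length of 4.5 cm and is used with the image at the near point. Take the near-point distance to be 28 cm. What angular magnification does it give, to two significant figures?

7.2

M = 1 + D/f = 1 + 28/4.5 = 7.222.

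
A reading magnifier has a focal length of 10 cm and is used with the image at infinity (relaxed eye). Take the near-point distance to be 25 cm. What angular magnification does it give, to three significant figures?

M = D/f = 25/10 = 2.500.

2.50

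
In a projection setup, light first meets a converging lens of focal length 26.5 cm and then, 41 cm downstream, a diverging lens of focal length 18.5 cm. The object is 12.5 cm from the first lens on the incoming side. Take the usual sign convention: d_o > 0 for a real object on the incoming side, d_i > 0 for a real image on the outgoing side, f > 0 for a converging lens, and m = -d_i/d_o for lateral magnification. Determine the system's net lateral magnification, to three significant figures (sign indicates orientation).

0.421

Applying the thin-lens equation to the first lens, 1/26.5 = 1/12.5 + 1/d_i1, which gives d_i1 = -23.661 cm.
Its lateral magnification is m_1 = -d_i1/d_o1 = -(-23.661)/12.5 = 1.8929.
With d_i1 < 0 the first image is virtual and lies on the object side; the object distance for lens 2 is d_o2 = 41 - (-23.661) = 64.661 cm.
Applying the thin-lens equation again with f_2 = -18.5 cm and d_o2 = 64.661 cm gives d_i2 = -14.384 cm.
m_2 = -(-14.384)/(64.661) = 0.2225.
Total m = m_1 x m_2 = (1.8929)(0.2225) = 0.4211.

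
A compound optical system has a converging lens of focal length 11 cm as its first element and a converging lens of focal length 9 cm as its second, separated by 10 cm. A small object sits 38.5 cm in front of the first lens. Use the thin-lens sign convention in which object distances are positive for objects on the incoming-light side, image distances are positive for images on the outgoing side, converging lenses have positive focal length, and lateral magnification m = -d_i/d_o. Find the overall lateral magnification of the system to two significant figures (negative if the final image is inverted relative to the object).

Lens 1: 1/d_i1 = 1/f_1 - 1/d_o1 = 1/11 - 1/38.5 = 0.06494 cm^-1, so d_i1 = 15.400 cm.
m_1 = -(15.400)/38.5 = -0.4000.
Since 15.400 cm > 10 cm, the first image lies past the second lens and serves as a virtual object: d_o2 = L - d_i1 = -5.400 cm.
Lens 2: 1/d_i2 = 1/f_2 - 1/d_o2 = 1/9 - 1/(-5.400) = 0.29630 cm^-1, so d_i2 = 3.375 cm.
m_2 = -(3.375)/(-5.400) = 0.6250.
Total m = m_1 x m_2 = (-0.4000)(0.6250) = -0.2500.

-0.25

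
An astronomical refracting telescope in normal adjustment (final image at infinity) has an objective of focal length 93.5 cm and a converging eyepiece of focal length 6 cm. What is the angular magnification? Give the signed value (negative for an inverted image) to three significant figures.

M = -f_obj/f_eye = -93.5/(6) = -15.583.

-15.6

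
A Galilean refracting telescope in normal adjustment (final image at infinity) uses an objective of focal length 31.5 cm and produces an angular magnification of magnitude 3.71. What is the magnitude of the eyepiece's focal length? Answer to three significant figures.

8.49 cm

|M| = f_obj/|f_eye|, so |f_eye| = f_obj/|M| = 31.5/3.71 = 8.491 cm.
(The eyepiece is diverging, so its signed focal length is -8.491 cm.)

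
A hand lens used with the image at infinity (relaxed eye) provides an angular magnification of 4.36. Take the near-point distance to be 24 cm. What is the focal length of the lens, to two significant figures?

For the image at infinity, M = D/f.
f = D/M = 24/4.36 = 5.505 cm.

5.5 cm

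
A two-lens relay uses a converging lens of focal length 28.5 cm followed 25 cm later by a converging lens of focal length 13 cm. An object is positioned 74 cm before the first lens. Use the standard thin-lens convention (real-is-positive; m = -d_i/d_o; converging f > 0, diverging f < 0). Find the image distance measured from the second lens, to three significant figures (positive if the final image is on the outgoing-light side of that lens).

Lens 1: 1/d_i1 = 1/f_1 - 1/d_o1 = 1/28.5 - 1/74 = 0.02157 cm^-1, so d_i1 = 46.352 cm.
This image would form 46.352 cm past lens 1, i.e. 21.352 cm beyond lens 2, so it is a virtual object for lens 2: d_o2 = 25 - 46.352 = -21.352 cm.
Lens 2: 1/d_i2 = 1/f_2 - 1/d_o2 = 1/13 - 1/(-21.352) = 0.12376 cm^-1, so d_i2 = 8.080 cm.

8.08 cm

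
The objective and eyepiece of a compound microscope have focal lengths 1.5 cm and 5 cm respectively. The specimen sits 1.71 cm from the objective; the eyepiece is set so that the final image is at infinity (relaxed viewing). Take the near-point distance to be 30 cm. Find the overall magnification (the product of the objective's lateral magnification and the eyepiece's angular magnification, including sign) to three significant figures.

-42.9

Objective: 1/d_i = 1/f_obj - 1/d_o = 1/1.5 - 1/1.71 = 0.08187 cm^-1, so d_i = 12.214 cm.
m_obj = -d_i/d_o = -12.214/1.71 = -7.143.
Eyepiece angular magnification (image at infinity): M_eye = D/f_e = 30/5 = 6.000.
Overall M = m_obj x M_eye = (-7.143)(6.000) = -42.86.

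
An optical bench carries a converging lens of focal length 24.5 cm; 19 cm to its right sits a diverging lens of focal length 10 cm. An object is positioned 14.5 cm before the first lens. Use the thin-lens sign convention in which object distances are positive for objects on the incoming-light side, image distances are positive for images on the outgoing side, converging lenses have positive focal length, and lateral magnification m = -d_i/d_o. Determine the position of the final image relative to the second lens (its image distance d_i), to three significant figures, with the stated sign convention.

-8.45 cm

Lens 1: 1/d_i1 = 1/f_1 - 1/d_o1 = 1/24.5 - 1/14.5 = -0.02815 cm^-1, so d_i1 = -35.525 cm.
The intermediate image is virtual, 35.525 cm to the left of lens 1, so d_o2 = L - d_i1 = 19 - (-35.525) = 54.525 cm.
Lens 2: 1/d_i2 = 1/f_2 - 1/d_o2 = 1/(-10) - 1/(54.525) = -0.11834 cm^-1, so d_i2 = -8.450 cm.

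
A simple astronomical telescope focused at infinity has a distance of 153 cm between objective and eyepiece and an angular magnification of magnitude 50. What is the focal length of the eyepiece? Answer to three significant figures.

3.00 cm

In normal adjustment the tube length equals f_obj + f_eye and |M| = f_obj/f_eye.
So f_obj = 50 f_eye and 50 f_eye + f_eye = 153 cm, giving f_eye = 153/51 = 3.000 cm and f_obj = 150.000 cm.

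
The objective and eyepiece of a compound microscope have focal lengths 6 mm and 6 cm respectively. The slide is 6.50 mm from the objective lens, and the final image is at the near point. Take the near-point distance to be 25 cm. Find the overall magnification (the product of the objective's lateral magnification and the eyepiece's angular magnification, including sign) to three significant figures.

-62.0

Convert to cm: f_obj = 6 mm = 0.6 cm; d_o = 6.50 mm = 0.65 cm.
Objective: 1/d_i = 1/f_obj - 1/d_o = 1/0.6 - 1/0.65 = 0.12821 cm^-1, so d_i = 7.800 cm.
m_obj = -d_i/d_o = -7.800/0.65 = -12.000.
Eyepiece angular magnification (image at near point): M_eye = 1 + D/f_e = 1 + 25/6 = 5.167.
Overall M = m_obj x M_eye = (-12.000)(5.167) = -62.00.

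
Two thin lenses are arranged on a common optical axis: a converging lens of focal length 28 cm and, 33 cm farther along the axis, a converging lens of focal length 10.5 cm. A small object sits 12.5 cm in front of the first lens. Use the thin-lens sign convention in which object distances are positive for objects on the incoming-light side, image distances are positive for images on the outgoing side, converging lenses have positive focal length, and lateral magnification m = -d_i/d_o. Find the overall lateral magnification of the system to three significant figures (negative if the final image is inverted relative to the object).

-0.421

Applying the thin-lens equation to the first lens, 1/28 = 1/12.5 + 1/d_i1, which gives d_i1 = -22.581 cm.
Its lateral magnification is m_1 = -d_i1/d_o1 = -(-22.581)/12.5 = 1.8065.
The intermediate image is virtual, 22.581 cm to the left of lens 1, so d_o2 = L - d_i1 = 33 - (-22.581) = 55.581 cm.
Applying the thin-lens equation again with f_2 = 10.5 cm and d_o2 = 55.581 cm gives d_i2 = 12.946 cm.
m_2 = -(12.946)/(55.581) = -0.2329.
Total m = m_1 x m_2 = (1.8065)(-0.2329) = -0.4208.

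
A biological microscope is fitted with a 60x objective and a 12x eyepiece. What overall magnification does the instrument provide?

The overall magnification of a compound microscope is the product of the objective and eyepiece magnifications:
M = M_obj x M_eye = 60 x 12 = 720.

720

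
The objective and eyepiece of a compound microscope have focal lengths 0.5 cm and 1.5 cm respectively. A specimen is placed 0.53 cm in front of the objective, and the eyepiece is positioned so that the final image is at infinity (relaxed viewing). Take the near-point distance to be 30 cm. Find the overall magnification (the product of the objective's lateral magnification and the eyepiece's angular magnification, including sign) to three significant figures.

Objective: 1/d_i = 1/f_obj - 1/d_o = 1/0.5 - 1/0.53 = 0.11321 cm^-1, so d_i = 8.833 cm.
m_obj = -d_i/d_o = -8.833/0.53 = -16.667.
Eyepiece angular magnification (image at infinity): M_eye = D/f_e = 30/1.5 = 20.000.
Overall M = m_obj x M_eye = (-16.667)(20.000) = -333.33.

-333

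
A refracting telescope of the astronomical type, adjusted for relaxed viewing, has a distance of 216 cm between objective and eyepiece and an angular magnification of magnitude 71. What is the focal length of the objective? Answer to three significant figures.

213 cm

In normal adjustment the tube length equals f_obj + f_eye and |M| = f_obj/f_eye.
So f_obj = 71 f_eye and 71 f_eye + f_eye = 216 cm, giving f_eye = 216/72 = 3.000 cm and f_obj = 213.000 cm.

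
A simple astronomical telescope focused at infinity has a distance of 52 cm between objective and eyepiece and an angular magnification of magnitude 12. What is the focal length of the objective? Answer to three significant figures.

48.0 cm

In normal adjustment the tube length equals f_obj + f_eye and |M| = f_obj/f_eye.
So f_obj = 12 f_eye and 12 f_eye + f_eye = 52 cm, giving f_eye = 52/13 = 4.000 cm and f_obj = 48.000 cm.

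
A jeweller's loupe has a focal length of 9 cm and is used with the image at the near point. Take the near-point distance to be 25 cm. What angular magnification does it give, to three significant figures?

M = 1 + D/f = 1 + 25/9 = 3.778.

3.78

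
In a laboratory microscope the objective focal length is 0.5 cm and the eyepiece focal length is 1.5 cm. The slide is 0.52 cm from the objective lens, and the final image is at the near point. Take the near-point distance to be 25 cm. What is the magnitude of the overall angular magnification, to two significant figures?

Objective: 1/d_i = 1/f_obj - 1/d_o = 1/0.5 - 1/0.52 = 0.07692 cm^-1, so d_i = 13.000 cm.
m_obj = -d_i/d_o = -13.000/0.52 = -25.000.
Eyepiece angular magnification (image at near point): M_eye = 1 + D/f_e = 1 + 25/1.5 = 17.667.
Overall M = m_obj x M_eye = (-25.000)(17.667) = -441.67.
|M| = 441.67.

440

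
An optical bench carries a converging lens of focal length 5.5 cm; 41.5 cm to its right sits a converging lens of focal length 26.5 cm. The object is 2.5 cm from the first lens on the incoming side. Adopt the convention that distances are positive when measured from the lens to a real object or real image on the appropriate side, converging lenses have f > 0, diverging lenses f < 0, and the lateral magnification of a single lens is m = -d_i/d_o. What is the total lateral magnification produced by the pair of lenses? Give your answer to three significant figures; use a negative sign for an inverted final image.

First lens: d_i1 = 1/(1/5.5 - 1/2.5) = -4.583 cm.
m_1 = -(-4.583)/2.5 = 1.8333.
With d_i1 < 0 the first image is virtual and lies on the object side; the object distance for lens 2 is d_o2 = 41.5 - (-4.583) = 46.083 cm.
Second lens: d_i2 = 1/(1/26.5 - 1/(46.083)) = 62.360 cm.
m_2 = -(62.360)/(46.083) = -1.3532.
The system's lateral magnification is m_1 m_2 = (1.8333)(-1.3532) = -2.4809.

-2.48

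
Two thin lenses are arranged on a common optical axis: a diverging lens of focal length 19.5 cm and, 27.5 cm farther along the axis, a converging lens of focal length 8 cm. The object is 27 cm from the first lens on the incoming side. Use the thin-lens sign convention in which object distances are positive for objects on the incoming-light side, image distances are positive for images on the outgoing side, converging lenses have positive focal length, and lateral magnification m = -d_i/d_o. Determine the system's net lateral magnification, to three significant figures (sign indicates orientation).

Lens 1: 1/d_i1 = 1/f_1 - 1/d_o1 = 1/(-19.5) - 1/27 = -0.08832 cm^-1, so d_i1 = -11.323 cm.
m_1 = -(-11.323)/27 = 0.4194.
The intermediate image is virtual, 11.323 cm to the left of lens 1, so d_o2 = L - d_i1 = 27.5 - (-11.323) = 38.823 cm.
Lens 2: 1/d_i2 = 1/f_2 - 1/d_o2 = 1/8 - 1/(38.823) = 0.09924 cm^-1, so d_i2 = 10.076 cm.
m_2 = -(10.076)/(38.823) = -0.2595.
Total m = m_1 x m_2 = (0.4194)(-0.2595) = -0.1088.

-0.109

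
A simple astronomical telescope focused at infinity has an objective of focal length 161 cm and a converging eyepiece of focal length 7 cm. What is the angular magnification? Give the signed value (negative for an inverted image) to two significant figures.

M = -f_obj/f_eye = -161/(7) = -23.000.

-23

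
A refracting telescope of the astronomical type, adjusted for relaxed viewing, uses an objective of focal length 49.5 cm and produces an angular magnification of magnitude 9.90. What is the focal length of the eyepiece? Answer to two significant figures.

5.0 cm

|M| = f_obj/f_eye, so f_eye = f_obj/|M| = 49.5/9.9 = 5.000 cm.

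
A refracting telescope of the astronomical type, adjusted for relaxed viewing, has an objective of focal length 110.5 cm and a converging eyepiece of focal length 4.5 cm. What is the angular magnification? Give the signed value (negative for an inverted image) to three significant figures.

M = -f_obj/f_eye = -110.5/(4.5) = -24.556.

-24.6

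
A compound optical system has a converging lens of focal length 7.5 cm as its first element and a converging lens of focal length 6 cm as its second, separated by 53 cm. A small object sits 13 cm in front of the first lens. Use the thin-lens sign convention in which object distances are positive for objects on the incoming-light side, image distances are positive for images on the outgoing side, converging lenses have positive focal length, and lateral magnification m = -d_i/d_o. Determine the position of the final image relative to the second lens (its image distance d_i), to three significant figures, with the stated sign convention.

7.23 cm

Lens 1: 1/d_i1 = 1/f_1 - 1/d_o1 = 1/7.5 - 1/13 = 0.05641 cm^-1, so d_i1 = 17.727 cm.
Object distance for lens 2: d_o2 = 53 - 17.727 = 35.273 cm.
Lens 2: 1/d_i2 = 1/f_2 - 1/d_o2 = 1/6 - 1/(35.273) = 0.13832 cm^-1, so d_i2 = 7.230 cm.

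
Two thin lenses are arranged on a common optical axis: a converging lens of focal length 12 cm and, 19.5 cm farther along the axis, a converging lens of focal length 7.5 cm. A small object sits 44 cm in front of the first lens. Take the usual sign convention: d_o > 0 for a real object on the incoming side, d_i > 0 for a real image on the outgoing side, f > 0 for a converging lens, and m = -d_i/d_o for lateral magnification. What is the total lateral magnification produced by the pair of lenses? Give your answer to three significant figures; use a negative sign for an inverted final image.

-0.625

Lens 1: 1/d_i1 = 1/f_1 - 1/d_o1 = 1/12 - 1/44 = 0.06061 cm^-1, so d_i1 = 16.500 cm.
m_1 = -(16.500)/44 = -0.3750.
That image sits 3.000 cm in front of the second lens, so d_o2 = 3.000 cm.
Lens 2: 1/d_i2 = 1/f_2 - 1/d_o2 = 1/7.5 - 1/(3.000) = -0.20000 cm^-1, so d_i2 = -5.000 cm.
m_2 = -(-5.000)/(3.000) = 1.6667.
Total m = m_1 x m_2 = (-0.3750)(1.6667) = -0.6250.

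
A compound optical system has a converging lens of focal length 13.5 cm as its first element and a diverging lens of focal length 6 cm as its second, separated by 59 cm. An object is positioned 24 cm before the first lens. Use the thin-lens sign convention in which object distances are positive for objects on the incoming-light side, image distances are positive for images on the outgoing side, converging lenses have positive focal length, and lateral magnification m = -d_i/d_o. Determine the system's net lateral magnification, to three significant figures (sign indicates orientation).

First lens: d_i1 = 1/(1/13.5 - 1/24) = 30.857 cm.
m_1 = -(30.857)/24 = -1.2857.
That image sits 28.143 cm in front of the second lens, so d_o2 = 28.143 cm.
Second lens: d_i2 = 1/(1/(-6) - 1/(28.143)) = -4.946 cm.
m_2 = -(-4.946)/(28.143) = 0.1757.
Total m = m_1 x m_2 = (-1.2857)(0.1757) = -0.2259.

-0.226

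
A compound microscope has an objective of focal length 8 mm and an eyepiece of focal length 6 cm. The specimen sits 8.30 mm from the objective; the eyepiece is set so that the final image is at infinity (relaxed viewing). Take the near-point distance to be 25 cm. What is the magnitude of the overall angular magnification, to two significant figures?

Convert to cm: f_obj = 8 mm = 0.8 cm; d_o = 8.30 mm = 0.83 cm.
Objective: 1/d_i = 1/f_obj - 1/d_o = 1/0.8 - 1/0.83 = 0.04518 cm^-1, so d_i = 22.133 cm.
m_obj = -d_i/d_o = -22.133/0.83 = -26.667.
Eyepiece angular magnification (image at infinity): M_eye = D/f_e = 25/6 = 4.167.
Overall M = m_obj x M_eye = (-26.667)(4.167) = -111.11.
|M| = 111.11.

110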